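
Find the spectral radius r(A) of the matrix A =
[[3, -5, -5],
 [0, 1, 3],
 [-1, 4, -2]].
r(A) ≈ 5.0878

The eigenvalues of A are the roots of its characteristic polynomial. With M = A (coefficients from the trace, the sum of principal 2x2 minors, and det A):
  p(λ) = det(λ I - M) = λ^3 - 2λ^2 - 22λ + 32.
No integer candidate from the rational root theorem (±divisors of 32) is a root, so the roots are irrational. The cubic discriminant is Δ = 43248 > 0, so there are three distinct real roots. p(-5) = -33 and p(-4) = 24 have opposite signs, so a root lies in (-5, -4); Newton's method refines it to λ ≈ -4.489. p(1) = 9 and p(2) = -12 have opposite signs, so a root lies in (1, 2); Newton's method refines it to λ ≈ 1.4011. p(5) = -3 and p(6) = 44 have opposite signs, so a root lies in (5, 6); Newton's method refines it to λ ≈ 5.0878. Check (Vieta): the three roots sum to 2, matching tr M = 2.
Thus the eigenvalues (to 4 decimals) are -4.489 (modulus 4.489); 1.4011 (modulus 1.4011); 5.0878 (modulus 5.0878). The spectral radius is the largest modulus: r(A) ≈ 5.0878. (Cross-check: r(A) ≤ ||A||_2 ≈ 8.3039; equality holds whenever A is normal, though it can also hold for some non-normal A.)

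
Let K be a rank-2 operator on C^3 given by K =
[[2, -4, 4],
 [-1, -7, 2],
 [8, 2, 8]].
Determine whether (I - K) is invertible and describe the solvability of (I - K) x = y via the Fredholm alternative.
(I - K) is invertible (det(I - K) = -96 ≠ 0), so for every y in C^3 the equation (I - K) x = y has a unique solution.

K has rank 2 and factors as K = U V^T = u1 v1^T + u2 v2^T with u1 = (0, -1, 2), v1 = (3, 3, 2), u2 = (-2, -2, -2), v2 = (-1, 2, -2) (multiplying out reproduces the displayed K). The nonzero eigenvalues of U V^T coincide with those of the 2 x 2 matrix G = V^T U = [[v1·u1, v1·u2], [v2·u1, v2·u2]] = [[1, -16], [-6, 2]], and by the Sylvester determinant identity det(I_3 - U V^T) = det(I_2 - V^T U) = det([[0, 16], [6, -1]]) = (0)(-1) - (16)(6) = -96. (Direct check: I - K =
[[-1, 4, -4],
 [1, 8, -2],
 [-8, -2, -7]]
has determinant -96.) The finite-dimensional Fredholm alternative says: either (I - K) is invertible, or ker(I - K) ≠ {0} and then range(I - K) = ker((I - K)^*)^⊥, with dim ker(I - K) = dim ker((I - K)^*). Since det(I - K) ≠ 0, 1 is not an eigenvalue of K and ker(I - K) = {0}, so we are in the first case: for every y there is a unique x = (I - K)^(-1) y. (Explicitly, by the Woodbury identity, (I - U V^T)^(-1) = I + U (I_2 - G)^(-1) V^T.)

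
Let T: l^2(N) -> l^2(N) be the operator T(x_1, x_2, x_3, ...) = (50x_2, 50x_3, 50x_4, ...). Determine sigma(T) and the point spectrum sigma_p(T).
sigma(T) = closed disk {z in C : |z| ≤ 50}; sigma_p(T) = open disk {z in C : |z| < 50}

Note T = 50·V where V is the unit left shift (V x)_k = x_{k+1}; so sigma(T) = 50·sigma(V) and ||T|| = 50||V||. ||T x||^2 = 2500sum_{k≥2} |x_k|^2 ≤ 2500||x||^2, with equality on {x : x_1 = 0}, so ||T|| = 50. For any lambda with |lambda| < 50, set r = lambda/50 (|r| < 1); the vector x = (1, r, r^2, ...) is in l^2 and satisfies T x = 50(r, r^2, ...) = lambda x, so lambda is an eigenvalue. On the boundary |lambda| = 50 the geometric series diverges, so no l^2 eigenvector exists, but these lambda lie in the approximate point spectrum. Hence sigma(T) is the closed disk of radius 50 and sigma_p(T) is the open disk.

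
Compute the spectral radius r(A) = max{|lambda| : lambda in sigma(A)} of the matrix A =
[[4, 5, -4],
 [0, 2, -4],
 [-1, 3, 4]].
r(A) ≈ 5.8509

The eigenvalues of A are the roots of its characteristic polynomial. With M = A (coefficients from the trace, the sum of principal 2x2 minors, and det A):
  p(λ) = det(λ I - M) = λ^3 - 10λ^2 + 40λ - 92.
No integer candidate from the rational root theorem (±divisors of 92) is a root, so the roots are irrational. The cubic discriminant is Δ = -30128 < 0, so there is one real root and a complex-conjugate pair. p(5) = -17 and p(6) = 4 have opposite signs, so a root lies in (5, 6); Newton's method refines it to λ ≈ 5.8509. Dividing out (λ - (5.8509)) leaves approximately λ^2 - 4.1491λ + 15.724. For λ^2 - 4.1491λ + 15.724 the discriminant is -45.6813. It is negative, so the remaining roots are the complex-conjugate pair λ ≈ 2.0745 ± 3.3794i. Their product equals the constant term, so |λ|^2 ≈ 15.724 and |λ| ≈ 3.9654.
Thus the eigenvalues (to 4 decimals) are 5.8509 (modulus 5.8509); 2.0745 ± 3.3794i (modulus 3.9654). The spectral radius is the largest modulus: r(A) ≈ 5.8509. (Cross-check: r(A) ≤ ||A||_2 ≈ 8.497; equality holds whenever A is normal, though it can also hold for some non-normal A.)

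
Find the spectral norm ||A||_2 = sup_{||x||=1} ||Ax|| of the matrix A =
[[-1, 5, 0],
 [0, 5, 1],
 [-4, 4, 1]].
||A||_2 ≈ 8.6655 (= sqrt(largest eigenvalue of A^T A))

||A||_2 = sigma_max(A) = sqrt(lambda_max(A^T A)). Form the symmetric matrix M = A^T A =
[[17, -21, -4],
 [-21, 66, 9],
 [-4, 9, 2]].
Its characteristic polynomial (trace, sum of principal 2x2 minors, determinant of M give the coefficients) is
  p(λ) = det(λ I - M) = λ^3 - 85λ^2 + 750λ - 441.
No integer candidate from the rational root theorem (±divisors of 441) is a root, so the roots are irrational. The cubic discriminant is Δ = 1794042513 > 0, so there are three distinct real roots. p(0) = -441 and p(1) = 225 have opposite signs, so a root lies in (0, 1); Newton's method refines it to λ ≈ 0.6331. p(9) = 153 and p(10) = -441 have opposite signs, so a root lies in (9, 10); Newton's method refines it to λ ≈ 9.2767. p(75) = -441 and p(76) = 4575 have opposite signs, so a root lies in (75, 76); Newton's method refines it to λ ≈ 75.0902. Check (Vieta): the three roots sum to 85, matching tr M = 85.
So the eigenvalues of A^T A are ≈ 0.6331, 9.2767, 75.0902 (all ≥ 0, as they must be for A^T A). The largest is λ_max ≈ 75.0902, hence ||A||_2 = sqrt(λ_max) ≈ 8.6655.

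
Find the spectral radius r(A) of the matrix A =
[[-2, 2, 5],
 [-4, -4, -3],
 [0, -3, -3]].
r(A) ≈ 5.8122

The eigenvalues of A are the roots of its characteristic polynomial. With M = A (coefficients from the trace, the sum of principal 2x2 minors, and det A):
  p(λ) = det(λ I - M) = λ^3 + 9λ^2 + 25λ - 30.
No integer candidate from the rational root theorem (±divisors of 30) is a root, so the roots are irrational. The cubic discriminant is Δ = -70195 < 0, so there is one real root and a complex-conjugate pair. p(0) = -30 and p(1) = 5 have opposite signs, so a root lies in (0, 1); Newton's method refines it to λ ≈ 0.8881. Dividing out (λ - (0.8881)) leaves approximately λ^2 + 9.8881λ + 33.7813. For λ^2 + 9.8881λ + 33.7813 the discriminant is -37.3512. It is negative, so the remaining roots are the complex-conjugate pair λ ≈ -4.944 ± 3.0558i. Their product equals the constant term, so |λ|^2 ≈ 33.7813 and |λ| ≈ 5.8122.
Thus the eigenvalues (to 4 decimals) are 0.8881 (modulus 0.8881); -4.944 ± 3.0558i (modulus 5.8122). The spectral radius is the largest modulus: r(A) ≈ 5.8122. (Cross-check: r(A) ≤ ||A||_2 ≈ 8.335; equality holds whenever A is normal, though it can also hold for some non-normal A.)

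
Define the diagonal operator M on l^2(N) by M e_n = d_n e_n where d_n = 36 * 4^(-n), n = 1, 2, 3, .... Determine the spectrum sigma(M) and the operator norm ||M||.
sigma(M) = {36 * 4^(-n) : n ≥ 1} ∪ {0}; ||M|| = 9

A bounded diagonal operator on l^2 with diagonal entries d_n has spectrum equal to the closure of {d_n : n ≥ 1}: every d_n is an eigenvalue (with eigenvector e_n), so {d_n} ⊂ sigma(M); the spectrum is closed, so its closure is too; and for lambda not in the closure, (M - lambda I) has bounded inverse (the diagonal entries 1/(d_n - lambda) are bounded). For our sequence d_n = 36 * 4^(-n), n = 1, 2, 3, ...:
  - {d_n} = {36 * 4^(-n) : n ≥ 1}; the only limit point is 0
  - closure = {36 * 4^(-n) : n ≥ 1} ∪ {0}
For the norm: a diagonal operator has ||M|| = sup_n |d_n|. Here d_n = 36 * 4^(-n) is positive and decreasing, so sup_n |d_n| = d_1 = 36/4 = 9. So ||M|| = 9.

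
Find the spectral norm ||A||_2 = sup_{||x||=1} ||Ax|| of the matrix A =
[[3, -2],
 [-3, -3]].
||A||_2 = sqrt((31 + sqrt(61))/2) ≈ 4.4051 (= sqrt(largest eigenvalue of A^T A))

||A||_2 = sigma_max(A) = sqrt(lambda_max(A^T A)). Form the symmetric matrix M = A^T A =
[[18, 3],
 [3, 13]].
Its characteristic polynomial (trace, determinant of M give the coefficients) is
  p(λ) = det(λ I - M) = λ^2 - 31λ + 225.
For λ^2 - 31λ + 225 the discriminant is 61. It is nonnegative but not a perfect square, so the roots are real and irrational: λ = (31 ± sqrt(61))/2 ≈ 19.4051, 11.5949.
So the eigenvalues of A^T A are ≈ 11.5949, 19.4051 (all ≥ 0, as they must be for A^T A). The largest is λ_max = (31 + sqrt(61))/2 ≈ 19.4051, hence ||A||_2 = sqrt(λ_max) = sqrt((31 + sqrt(61))/2) ≈ 4.4051.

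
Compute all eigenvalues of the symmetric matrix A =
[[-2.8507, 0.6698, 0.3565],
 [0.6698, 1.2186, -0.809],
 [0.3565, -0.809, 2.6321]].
sigma(A) ≈ {-3, 1, 3}

A is real symmetric, so its spectrum consists of real eigenvalues. Expanding the characteristic polynomial of the displayed matrix gives
  det(λ I - A) = p(λ) = λ^3 + (-1)λ^2 + (-9)λ + (9).
Solving p(λ) = 0 yields eigenvalues ≈ -3, 1, 3. (A is shown rounded to 4 decimals, so these recover the underlying integer eigenvalues to within that precision.)
Verification: the trace of A = 1 equals the sum of eigenvalues 1, and det(A) ≈ -8.9999 matches the eigenvalue product -9.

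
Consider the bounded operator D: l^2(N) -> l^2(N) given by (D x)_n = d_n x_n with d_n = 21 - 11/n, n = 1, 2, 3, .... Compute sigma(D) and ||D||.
sigma(D) = {21 - 11/n : n ≥ 1} ∪ {21}; ||D|| = 21

A bounded diagonal operator on l^2 with diagonal entries d_n has spectrum equal to the closure of {d_n : n ≥ 1}: every d_n is an eigenvalue (with eigenvector e_n), so {d_n} ⊂ sigma(D); the spectrum is closed, so its closure is too; and for lambda not in the closure, (D - lambda I) has bounded inverse (the diagonal entries 1/(d_n - lambda) are bounded). For our sequence d_n = 21 - 11/n, n = 1, 2, 3, ...:
  - {d_n} = {21 - 11/n : n ≥ 1}; the only limit point is 21
  - closure = {21 - 11/n : n ≥ 1} ∪ {21}
For the norm: a diagonal operator has ||D|| = sup_n |d_n|. Here d_n = 21 - 11/n increases monotonically from d_1 = 10 toward 21, with all terms in [10, 21); so sup_n |d_n| = 21 (the supremum is the limit, not attained). So ||D|| = 21.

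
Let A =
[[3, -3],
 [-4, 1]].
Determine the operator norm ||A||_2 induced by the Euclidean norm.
||A||_2 = sqrt((35 + sqrt(901))/2) ≈ 5.7016 (= sqrt(largest eigenvalue of A^T A))

||A||_2 = sigma_max(A) = sqrt(lambda_max(A^T A)). Form the symmetric matrix M = A^T A =
[[25, -13],
 [-13, 10]].
Its characteristic polynomial (trace, determinant of M give the coefficients) is
  p(λ) = det(λ I - M) = λ^2 - 35λ + 81.
For λ^2 - 35λ + 81 the discriminant is 901. It is nonnegative but not a perfect square, so the roots are real and irrational: λ = (35 ± sqrt(901))/2 ≈ 32.5083, 2.4917.
So the eigenvalues of A^T A are ≈ 2.4917, 32.5083 (all ≥ 0, as they must be for A^T A). The largest is λ_max = (35 + sqrt(901))/2 ≈ 32.5083, hence ||A||_2 = sqrt(λ_max) = sqrt((35 + sqrt(901))/2) ≈ 5.7016.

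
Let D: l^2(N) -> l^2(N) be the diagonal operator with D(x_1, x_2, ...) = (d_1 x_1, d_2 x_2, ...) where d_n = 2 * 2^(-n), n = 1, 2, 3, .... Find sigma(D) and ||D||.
sigma(D) = {2 * 2^(-n) : n ≥ 1} ∪ {0}; ||D|| = 1

A bounded diagonal operator on l^2 with diagonal entries d_n has spectrum equal to the closure of {d_n : n ≥ 1}: every d_n is an eigenvalue (with eigenvector e_n), so {d_n} ⊂ sigma(D); the spectrum is closed, so its closure is too; and for lambda not in the closure, (D - lambda I) has bounded inverse (the diagonal entries 1/(d_n - lambda) are bounded). For our sequence d_n = 2 * 2^(-n), n = 1, 2, 3, ...:
  - {d_n} = {2 * 2^(-n) : n ≥ 1}; the only limit point is 0
  - closure = {2 * 2^(-n) : n ≥ 1} ∪ {0}
For the norm: a diagonal operator has ||D|| = sup_n |d_n|. Here d_n = 2 * 2^(-n) is positive and decreasing, so sup_n |d_n| = d_1 = 2/2 = 1. So ||D|| = 1.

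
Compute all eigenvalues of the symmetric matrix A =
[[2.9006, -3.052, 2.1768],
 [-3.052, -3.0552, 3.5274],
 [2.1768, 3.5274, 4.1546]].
sigma(A) ≈ {-6, 4, 6}

A is real symmetric, so its spectrum consists of real eigenvalues. Expanding the characteristic polynomial of the displayed matrix gives
  det(λ I - A) = p(λ) = λ^3 + (-4)λ^2 + (-36)λ + (144).
Solving p(λ) = 0 yields eigenvalues ≈ -6, 4, 6. (A is shown rounded to 4 decimals, so these recover the underlying integer eigenvalues to within that precision.)
Verification: the trace of A = 4 equals the sum of eigenvalues 4, and det(A) ≈ -143.9997 matches the eigenvalue product -144.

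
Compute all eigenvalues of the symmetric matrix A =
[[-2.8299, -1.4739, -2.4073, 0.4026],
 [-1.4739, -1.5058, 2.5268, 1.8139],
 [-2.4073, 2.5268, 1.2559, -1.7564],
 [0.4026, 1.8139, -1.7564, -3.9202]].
sigma(A) ≈ {-6, -4, -1, 4}

A is real symmetric, so its spectrum consists of real eigenvalues. Expanding the characteristic polynomial of the displayed matrix gives
  det(λ I - A) = p(λ) = λ^4 + (7)λ^3 + (-10)λ^2 + (-112)λ + (-96).
Solving p(λ) = 0 yields eigenvalues ≈ -6, -4, -1, 4. (A is shown rounded to 4 decimals, so these recover the underlying integer eigenvalues to within that precision.)
Verification: the trace of A = -7 equals the sum of eigenvalues -7, and det(A) ≈ -95.9998 matches the eigenvalue product -96.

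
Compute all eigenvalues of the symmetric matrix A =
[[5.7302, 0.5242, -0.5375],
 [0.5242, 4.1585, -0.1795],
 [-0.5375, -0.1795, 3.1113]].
sigma(A) ≈ {3, 4, 6}

A is real symmetric, so its spectrum consists of real eigenvalues. Expanding the characteristic polynomial of the displayed matrix gives
  det(λ I - A) = p(λ) = λ^3 + (-13)λ^2 + (54)λ + (-72).
Solving p(λ) = 0 yields eigenvalues ≈ 3, 4, 6. (A is shown rounded to 4 decimals, so these recover the underlying integer eigenvalues to within that precision.)
Verification: the trace of A = 13 equals the sum of eigenvalues 13, and det(A) ≈ 71.9994 matches the eigenvalue product 72.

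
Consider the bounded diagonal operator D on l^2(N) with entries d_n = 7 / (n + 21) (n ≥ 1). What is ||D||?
||D|| = 7/22 (attained at n = 1)

For D diagonal, ||D|| = sup_n |d_n| = sup_n 7/(n + 21). This is positive and strictly decreasing in n, so the supremum is attained at n = 1: d_1 = 7/(1 + 21) = 7/22. Hence ||D|| = 7/22.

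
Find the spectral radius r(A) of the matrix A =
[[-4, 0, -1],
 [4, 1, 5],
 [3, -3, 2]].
r(A) ≈ 3.9805

The eigenvalues of A are the roots of its characteristic polynomial. With M = A (coefficients from the trace, the sum of principal 2x2 minors, and det A):
  p(λ) = det(λ I - M) = λ^3 + λ^2 + 8λ + 53.
No integer candidate from the rational root theorem (±divisors of 53) is a root, so the roots are irrational. The cubic discriminant is Δ = -70407 < 0, so there is one real root and a complex-conjugate pair. p(-4) = -27 and p(-3) = 11 have opposite signs, so a root lies in (-4, -3); Newton's method refines it to λ ≈ -3.345. Dividing out (λ - (-3.345)) leaves approximately λ^2 - 2.345λ + 15.8443. For λ^2 - 2.345λ + 15.8443 the discriminant is -57.878. It is negative, so the remaining roots are the complex-conjugate pair λ ≈ 1.1725 ± 3.8039i. Their product equals the constant term, so |λ|^2 ≈ 15.8443 and |λ| ≈ 3.9805.
Thus the eigenvalues (to 4 decimals) are -3.345 (modulus 3.345); 1.1725 ± 3.8039i (modulus 3.9805). The spectral radius is the largest modulus: r(A) ≈ 3.9805. (Cross-check: r(A) ≤ ||A||_2 ≈ 8.146; equality holds whenever A is normal, though it can also hold for some non-normal A.)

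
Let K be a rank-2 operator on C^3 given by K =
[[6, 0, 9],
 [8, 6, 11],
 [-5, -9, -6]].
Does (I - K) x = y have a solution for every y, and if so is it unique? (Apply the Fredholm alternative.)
(I - K) is invertible (det(I - K) = 103 ≠ 0), so for every y in C^3 the equation (I - K) x = y has a unique solution.

K has rank 2 and factors as K = U V^T = u1 v1^T + u2 v2^T with u1 = (0, 2, -3), v1 = (1, 3, 1), u2 = (3, 3, -1), v2 = (2, 0, 3) (multiplying out reproduces the displayed K). The nonzero eigenvalues of U V^T coincide with those of the 2 x 2 matrix G = V^T U = [[v1·u1, v1·u2], [v2·u1, v2·u2]] = [[3, 11], [-9, 3]], and by the Sylvester determinant identity det(I_3 - U V^T) = det(I_2 - V^T U) = det([[-2, -11], [9, -2]]) = (-2)(-2) - (-11)(9) = 103. (Direct check: I - K =
[[-5, 0, -9],
 [-8, -5, -11],
 [5, 9, 7]]
has determinant 103.) The finite-dimensional Fredholm alternative says: either (I - K) is invertible, or ker(I - K) ≠ {0} and then range(I - K) = ker((I - K)^*)^⊥, with dim ker(I - K) = dim ker((I - K)^*). Since det(I - K) ≠ 0, 1 is not an eigenvalue of K and ker(I - K) = {0}, so we are in the first case: for every y there is a unique x = (I - K)^(-1) y. (Explicitly, by the Woodbury identity, (I - U V^T)^(-1) = I + U (I_2 - G)^(-1) V^T.)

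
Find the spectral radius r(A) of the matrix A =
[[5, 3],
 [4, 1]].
r(A) = 7

The eigenvalues of A are the roots of its characteristic polynomial. With M = A (coefficients from the trace and determinant):
  p(λ) = det(λ I - M) = λ^2 - 6λ - 7.
For λ^2 - 6λ - 7 the discriminant is 64. It is a perfect square (8^2), so the roots are rational: λ = (6 ± 8)/2 = 7, -1.
Thus the eigenvalues (to 4 decimals) are 7 (modulus 7); -1 (modulus 1). The spectral radius is the largest modulus: r(A) = 7. (Cross-check: r(A) ≤ ||A||_2 ≈ 7.0725; equality holds whenever A is normal, though it can also hold for some non-normal A.)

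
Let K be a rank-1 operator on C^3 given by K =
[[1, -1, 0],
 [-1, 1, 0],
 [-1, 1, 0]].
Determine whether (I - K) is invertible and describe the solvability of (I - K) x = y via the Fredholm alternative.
(I - K) is invertible (det(I - K) = -1 ≠ 0), so for every y in C^3 the equation (I - K) x = y has a unique solution.

K has rank 1, so it is an outer product K = u v^T: every row of K is a multiple of one row vector. Reading off the entries, u = (1, -1, -1) and v = (1, -1, 0) (row i of K equals u_i·v^T). A rank-one matrix u v^T satisfies K u = u (v·u) and kills the (2)-dimensional subspace v^⊥, so its characteristic polynomial is lambda^2 (lambda - v·u) with v·u = tr K = 2. Hence the eigenvalues of I - K are 1 (multiplicity 2) and 1 - (2) = -1, so det(I - K) = -1. (Direct check: I - K =
[[0, 1, 0],
 [1, 0, 0],
 [1, -1, 1]]
has determinant -1.) The finite-dimensional Fredholm alternative says: either (I - K) is invertible, or ker(I - K) ≠ {0} and then range(I - K) = ker((I - K)^*)^⊥, with dim ker(I - K) = dim ker((I - K)^*). Since det(I - K) ≠ 0, 1 is not an eigenvalue of K and ker(I - K) = {0}, so we are in the first case: for every y there is a unique x = (I - K)^(-1) y. Explicitly, by the Sherman–Morrison formula, (I - u v^T)^(-1) = I + u v^T/(1 - v·u), i.e. (I - K)^(-1) = I - K.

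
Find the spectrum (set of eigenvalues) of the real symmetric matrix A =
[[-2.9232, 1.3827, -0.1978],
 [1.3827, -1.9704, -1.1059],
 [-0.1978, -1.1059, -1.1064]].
sigma(A) ≈ {-4, -2, 0}

A is real symmetric, so its spectrum consists of real eigenvalues. Expanding the characteristic polynomial of the displayed matrix gives
  det(λ I - A) = p(λ) = λ^3 + (6)λ^2 + (8)λ + (0).
Solving p(λ) = 0 yields eigenvalues ≈ -4, -2, 0. (A is shown rounded to 4 decimals, so these recover the underlying integer eigenvalues to within that precision.)
Verification: the trace of A = -6 equals the sum of eigenvalues -6, and det(A) ≈ -0.0003 matches the eigenvalue product 0.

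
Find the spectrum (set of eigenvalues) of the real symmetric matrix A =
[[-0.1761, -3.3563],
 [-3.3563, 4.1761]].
sigma(A) ≈ {-2, 6}

A is real symmetric, so its spectrum consists of real eigenvalues. Expanding the characteristic polynomial of the displayed matrix gives
  det(λ I - A) = p(λ) = λ^2 + (-4)λ + (-12).
Solving p(λ) = 0 yields eigenvalues ≈ -2, 6. (A is shown rounded to 4 decimals, so these recover the underlying integer eigenvalues to within that precision.)
Verification: the trace of A = 4 equals the sum of eigenvalues 4, and det(A) ≈ -12.0002 matches the eigenvalue product -12.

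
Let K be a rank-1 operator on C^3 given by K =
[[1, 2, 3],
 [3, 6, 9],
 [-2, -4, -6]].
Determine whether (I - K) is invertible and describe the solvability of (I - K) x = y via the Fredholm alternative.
(I - K) is singular (det(I - K) = 0, i.e. 1 ∈ sigma(K)). (I - K) x = y is solvable iff y ⊥ ker((I - K)^*) = span{(1, 2, 3)}, i.e. iff y_1 + 2y_2 + 3y_3 = 0. When solvable, the solutions are x = y + c·(1, 3, -2), c arbitrary (ker(I - K) = span{(1, 3, -2)}, dimension 1).

K has rank 1, so it is an outer product K = u v^T: every row of K is a multiple of one row vector. Reading off the entries, u = (1, 3, -2) and v = (1, 2, 3) (row i of K equals u_i·v^T). A rank-one matrix u v^T satisfies K u = u (v·u) and kills the (2)-dimensional subspace v^⊥, so its characteristic polynomial is lambda^2 (lambda - v·u) with v·u = tr K = 1. Hence the eigenvalues of I - K are 1 (multiplicity 2) and 1 - (1) = 0, so det(I - K) = 0. (Direct check: I - K =
[[0, -2, -3],
 [-3, -5, -9],
 [2, 4, 7]]
has determinant 0.) So 1 is an eigenvalue of K and (I - K) is not invertible. The finite-dimensional Fredholm alternative says: either (I - K) is invertible, or ker(I - K) ≠ {0} and then range(I - K) = ker((I - K)^*)^⊥, with dim ker(I - K) = dim ker((I - K)^*). We are in the second case, so we need both kernels. Kernel of I - K: (I - K) u = u - u (v·u) = u - u = 0, so ker(I - K) = span{u} = span{(1, 3, -2)} (it is exactly 1-dimensional because rank(I - K) = 2). Kernel of the adjoint: K is real, so (I - K)^* = I - K^T = I - v u^T, and (I - v u^T) v = v - v (u·v) = 0; hence ker((I - K)^*) = span{v} = span{(1, 2, 3)}. Therefore (I - K) x = y is solvable iff <y, v> = 0, i.e. iff y_1 + 2y_2 + 3y_3 = 0. When this holds, K y = u (v·y) = 0, so (I - K) y = y and x = y is a particular solution; the full solution set is the line x = y + c·u = y + c·(1, 3, -2), c ∈ C.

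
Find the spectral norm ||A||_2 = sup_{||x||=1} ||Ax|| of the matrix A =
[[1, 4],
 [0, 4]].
||A||_2 = sqrt((33 + sqrt(1025))/2) ≈ 5.7016 (= sqrt(largest eigenvalue of A^T A))

||A||_2 = sigma_max(A) = sqrt(lambda_max(A^T A)). Form the symmetric matrix M = A^T A =
[[1, 4],
 [4, 32]].
Its characteristic polynomial (trace, determinant of M give the coefficients) is
  p(λ) = det(λ I - M) = λ^2 - 33λ + 16.
For λ^2 - 33λ + 16 the discriminant is 1025. It is nonnegative but not a perfect square, so the roots are real and irrational: λ = (33 ± sqrt(1025))/2 ≈ 32.5078, 0.4922.
So the eigenvalues of A^T A are ≈ 0.4922, 32.5078 (all ≥ 0, as they must be for A^T A). The largest is λ_max = (33 + sqrt(1025))/2 ≈ 32.5078, hence ||A||_2 = sqrt(λ_max) = sqrt((33 + sqrt(1025))/2) ≈ 5.7016.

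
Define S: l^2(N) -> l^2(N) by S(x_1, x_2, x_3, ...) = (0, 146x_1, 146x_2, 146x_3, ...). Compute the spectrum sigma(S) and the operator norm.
sigma(S) = closed disk {z in C : |z| ≤ 146}; ||S|| = 146

Note S = 146·U where U is the unit right shift (U x)_k = x_{k-1} (with x_0 := 0); so ||S|| = 146||U|| and sigma(S) = 146·sigma(U). ||S x||^2 = sum_{k≥1} |146x_k|^2 = 21316||x||^2, so ||S|| = 146 and sigma(S) ⊂ {|z| ≤ 146}. For any |lambda| < 146, the equation (S - lambda I) x = 0 forces x_1 = 0, then 146x_k = lambda x_{k+1} ⇒ x = 0, so S has no eigenvalues. But (S - lambda I) is not surjective for |lambda| < 146: solving (S - lambda I) x = e_1 would require x_n proportional to (lambda/146)^(-n), which is not in l^2. So every |lambda| < 146 lies in the residual spectrum. The boundary |lambda| = 146 is in the approximate point spectrum (the spectrum is closed). Hence sigma(S) is the closed disk of radius 146.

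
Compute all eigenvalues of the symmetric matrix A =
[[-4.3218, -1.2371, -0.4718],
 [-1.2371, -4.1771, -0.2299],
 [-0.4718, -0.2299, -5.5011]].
sigma(A) ≈ {-6, -5, -3}

A is real symmetric, so its spectrum consists of real eigenvalues. Expanding the characteristic polynomial of the displayed matrix gives
  det(λ I - A) = p(λ) = λ^3 + (14)λ^2 + (63)λ + (90).
Solving p(λ) = 0 yields eigenvalues ≈ -6, -5, -3. (A is shown rounded to 4 decimals, so these recover the underlying integer eigenvalues to within that precision.)
Verification: the trace of A = -14 equals the sum of eigenvalues -14, and det(A) ≈ -90.0003 matches the eigenvalue product -90.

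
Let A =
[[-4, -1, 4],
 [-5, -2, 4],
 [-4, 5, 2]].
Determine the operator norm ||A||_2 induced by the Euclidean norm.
||A||_2 ≈ 9.5881 (= sqrt(largest eigenvalue of A^T A))

||A||_2 = sigma_max(A) = sqrt(lambda_max(A^T A)). Form the symmetric matrix M = A^T A =
[[57, -6, -44],
 [-6, 30, -2],
 [-44, -2, 36]].
Its characteristic polynomial (trace, sum of principal 2x2 minors, determinant of M give the coefficients) is
  p(λ) = det(λ I - M) = λ^3 - 123λ^2 + 2866λ - 900.
No integer candidate from the rational root theorem (±divisors of 900) is a root, so the roots are irrational. The cubic discriminant is Δ = 29093949140 > 0, so there are three distinct real roots. p(0) = -900 and p(1) = 1844 have opposite signs, so a root lies in (0, 1); Newton's method refines it to λ ≈ 0.3184. p(30) = 1380 and p(31) = -466 have opposite signs, so a root lies in (30, 31); Newton's method refines it to λ ≈ 30.7507. p(91) = -5086 and p(92) = 388 have opposite signs, so a root lies in (91, 92); Newton's method refines it to λ ≈ 91.9309. Check (Vieta): the three roots sum to 123, matching tr M = 123.
So the eigenvalues of A^T A are ≈ 0.3184, 30.7507, 91.9309 (all ≥ 0, as they must be for A^T A). The largest is λ_max ≈ 91.9309, hence ||A||_2 = sqrt(λ_max) ≈ 9.5881.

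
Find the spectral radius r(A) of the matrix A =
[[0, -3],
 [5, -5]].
r(A) = sqrt(15) ≈ 3.873

The eigenvalues of A are the roots of its characteristic polynomial. With M = A (coefficients from the trace and determinant):
  p(λ) = det(λ I - M) = λ^2 + 5λ + 15.
For λ^2 + 5λ + 15 the discriminant is -35. It is negative, so the roots are the complex-conjugate pair λ = -5/2 ± (sqrt(35)/2) i ≈ -2.5 ± 2.958i. For a conjugate pair the product of the roots equals the constant term, so |λ|^2 = 15 and |λ| = sqrt(15) ≈ 3.873.
Thus the eigenvalues (to 4 decimals) are -2.5 ± 2.958i (modulus 3.873). The spectral radius is the largest modulus: r(A) = sqrt(15) ≈ 3.873. (Cross-check: r(A) ≤ ||A||_2 ≈ 7.4096; equality holds whenever A is normal, though it can also hold for some non-normal A.)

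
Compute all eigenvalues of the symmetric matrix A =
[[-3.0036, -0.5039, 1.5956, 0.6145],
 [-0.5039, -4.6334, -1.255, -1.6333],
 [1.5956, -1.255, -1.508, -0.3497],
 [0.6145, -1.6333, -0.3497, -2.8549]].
sigma(A) ≈ {-6, -4, -2, 0}

A is real symmetric, so its spectrum consists of real eigenvalues. Expanding the characteristic polynomial of the displayed matrix gives
  det(λ I - A) = p(λ) = λ^4 + (12)λ^3 + (44)λ^2 + (47.9982)λ + (0).
Solving p(λ) = 0 yields eigenvalues ≈ -6, -4, -2, 0. (A is shown rounded to 4 decimals, so these recover the underlying integer eigenvalues to within that precision.)
Verification: the trace of A = -12 equals the sum of eigenvalues -12, and det(A) ≈ -0.0001 matches the eigenvalue product 0.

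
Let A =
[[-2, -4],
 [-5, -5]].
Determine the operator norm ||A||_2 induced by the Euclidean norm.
||A||_2 = sqrt((70 + sqrt(4500))/2) ≈ 8.279 (= sqrt(largest eigenvalue of A^T A))

||A||_2 = sigma_max(A) = sqrt(lambda_max(A^T A)). Form the symmetric matrix M = A^T A =
[[29, 33],
 [33, 41]].
Its characteristic polynomial (trace, determinant of M give the coefficients) is
  p(λ) = det(λ I - M) = λ^2 - 70λ + 100.
For λ^2 - 70λ + 100 the discriminant is 4500. It is nonnegative but not a perfect square, so the roots are real and irrational: λ = (70 ± sqrt(4500))/2 ≈ 68.541, 1.459.
So the eigenvalues of A^T A are ≈ 1.459, 68.541 (all ≥ 0, as they must be for A^T A). The largest is λ_max = (70 + sqrt(4500))/2 ≈ 68.541, hence ||A||_2 = sqrt(λ_max) = sqrt((70 + sqrt(4500))/2) ≈ 8.279.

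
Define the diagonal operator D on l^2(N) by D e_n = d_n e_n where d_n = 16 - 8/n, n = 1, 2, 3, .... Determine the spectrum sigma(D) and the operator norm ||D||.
sigma(D) = {16 - 8/n : n ≥ 1} ∪ {16}; ||D|| = 16

A bounded diagonal operator on l^2 with diagonal entries d_n has spectrum equal to the closure of {d_n : n ≥ 1}: every d_n is an eigenvalue (with eigenvector e_n), so {d_n} ⊂ sigma(D); the spectrum is closed, so its closure is too; and for lambda not in the closure, (D - lambda I) has bounded inverse (the diagonal entries 1/(d_n - lambda) are bounded). For our sequence d_n = 16 - 8/n, n = 1, 2, 3, ...:
  - {d_n} = {16 - 8/n : n ≥ 1}; the only limit point is 16
  - closure = {16 - 8/n : n ≥ 1} ∪ {16}
For the norm: a diagonal operator has ||D|| = sup_n |d_n|. Here d_n = 16 - 8/n increases monotonically from d_1 = 8 toward 16, with all terms in [8, 16); so sup_n |d_n| = 16 (the supremum is the limit, not attained). So ||D|| = 16.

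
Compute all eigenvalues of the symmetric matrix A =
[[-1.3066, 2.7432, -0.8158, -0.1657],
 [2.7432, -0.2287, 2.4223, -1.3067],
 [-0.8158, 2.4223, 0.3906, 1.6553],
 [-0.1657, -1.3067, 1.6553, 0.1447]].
sigma(A) ≈ {-5, -1, 2, 3}

A is real symmetric, so its spectrum consists of real eigenvalues. Expanding the characteristic polynomial of the displayed matrix gives
  det(λ I - A) = p(λ) = λ^4 + (1)λ^3 + (-19)λ^2 + (11)λ + (29.9988).
Solving p(λ) = 0 yields eigenvalues ≈ -5, -1, 2, 3. (A is shown rounded to 4 decimals, so these recover the underlying integer eigenvalues to within that precision.)
Verification: the trace of A = -1 equals the sum of eigenvalues -1, and det(A) ≈ 29.9988 matches the eigenvalue product 30.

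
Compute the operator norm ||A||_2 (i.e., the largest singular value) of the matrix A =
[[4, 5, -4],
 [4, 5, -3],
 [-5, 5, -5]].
||A||_2 ≈ 11.2446 (= sqrt(largest eigenvalue of A^T A))

||A||_2 = sigma_max(A) = sqrt(lambda_max(A^T A)). Form the symmetric matrix M = A^T A =
[[57, 15, -3],
 [15, 75, -60],
 [-3, -60, 50]].
Its characteristic polynomial (trace, sum of principal 2x2 minors, determinant of M give the coefficients) is
  p(λ) = det(λ I - M) = λ^3 - 182λ^2 + 7041λ - 2025.
No integer candidate from the rational root theorem (±divisors of 2025) is a root, so the roots are irrational. The cubic discriminant is Δ = 243662549985 > 0, so there are three distinct real roots. p(0) = -2025 and p(1) = 4835 have opposite signs, so a root lies in (0, 1); Newton's method refines it to λ ≈ 0.2898. p(55) = 1055 and p(56) = -2865 have opposite signs, so a root lies in (55, 56); Newton's method refines it to λ ≈ 55.2699. p(126) = -3915 and p(127) = 5087 have opposite signs, so a root lies in (126, 127); Newton's method refines it to λ ≈ 126.4403. Check (Vieta): the three roots sum to 182, matching tr M = 182.
So the eigenvalues of A^T A are ≈ 0.2898, 55.2699, 126.4403 (all ≥ 0, as they must be for A^T A). The largest is λ_max ≈ 126.4403, hence ||A||_2 = sqrt(λ_max) ≈ 11.2446.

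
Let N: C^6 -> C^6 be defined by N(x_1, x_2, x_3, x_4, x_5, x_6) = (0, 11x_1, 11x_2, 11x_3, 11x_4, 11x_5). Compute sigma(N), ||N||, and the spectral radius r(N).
sigma(N) = {0}; ||N|| = 11; r(N) = 0. (N is nilpotent with N^6 = 0.)

On C^6, N is a strictly lower-triangular matrix with 11 on the subdiagonal and zeros elsewhere, so its characteristic polynomial is lambda^6 and every eigenvalue is 0: sigma(N) = {0}. For the operator norm, N e_i = 11e_{i+1} for i = 1, ..., 5 and N e_6 = 0, so the singular values of N are 11 (with multiplicity 5) and 0; hence ||N|| = 11. The spectral radius r(N) = max|lambda| = 0. Note ||N|| > r(N) — characteristic of non-normal nilpotent operators. Indeed N^6 = 0.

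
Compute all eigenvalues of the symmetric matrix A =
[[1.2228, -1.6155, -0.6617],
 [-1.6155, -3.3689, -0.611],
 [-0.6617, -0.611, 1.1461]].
sigma(A) ≈ {-4, 1, 2}

A is real symmetric, so its spectrum consists of real eigenvalues. Expanding the characteristic polynomial of the displayed matrix gives
  det(λ I - A) = p(λ) = λ^3 + (1)λ^2 + (-10)λ + (8).
Solving p(λ) = 0 yields eigenvalues ≈ -4, 1, 2. (A is shown rounded to 4 decimals, so these recover the underlying integer eigenvalues to within that precision.)
Verification: the trace of A = -1 equals the sum of eigenvalues -1, and det(A) ≈ -8.0002 matches the eigenvalue product -8.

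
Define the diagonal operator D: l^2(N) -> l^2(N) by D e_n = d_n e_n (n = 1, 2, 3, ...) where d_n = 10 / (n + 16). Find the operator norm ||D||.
||D|| = 10/17 (attained at n = 1)

For D diagonal, ||D|| = sup_n |d_n| = sup_n 10/(n + 16). This is positive and strictly decreasing in n, so the supremum is attained at n = 1: d_1 = 10/(1 + 16) = 10/17. Hence ||D|| = 10/17.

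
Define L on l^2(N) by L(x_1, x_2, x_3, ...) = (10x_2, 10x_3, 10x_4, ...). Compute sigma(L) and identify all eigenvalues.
sigma(L) = closed disk {z in C : |z| ≤ 10}; sigma_p(L) = open disk {z in C : |z| < 10}

Note L = 10·V where V is the unit left shift (V x)_k = x_{k+1}; so sigma(L) = 10·sigma(V) and ||L|| = 10||V||. ||L x||^2 = 100sum_{k≥2} |x_k|^2 ≤ 100||x||^2, with equality on {x : x_1 = 0}, so ||L|| = 10. For any lambda with |lambda| < 10, set r = lambda/10 (|r| < 1); the vector x = (1, r, r^2, ...) is in l^2 and satisfies L x = 10(r, r^2, ...) = lambda x, so lambda is an eigenvalue. On the boundary |lambda| = 10 the geometric series diverges, so no l^2 eigenvector exists, but these lambda lie in the approximate point spectrum. Hence sigma(L) is the closed disk of radius 10 and sigma_p(L) is the open disk.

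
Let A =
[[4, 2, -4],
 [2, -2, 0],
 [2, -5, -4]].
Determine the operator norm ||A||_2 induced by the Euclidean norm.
||A||_2 ≈ 7.6766 (= sqrt(largest eigenvalue of A^T A))

||A||_2 = sigma_max(A) = sqrt(lambda_max(A^T A)). Form the symmetric matrix M = A^T A =
[[24, -6, -24],
 [-6, 33, 12],
 [-24, 12, 32]].
Its characteristic polynomial (trace, sum of principal 2x2 minors, determinant of M give the coefficients) is
  p(λ) = det(λ I - M) = λ^3 - 89λ^2 + 1860λ - 5184.
No integer candidate from the rational root theorem (±divisors of 5184) is a root, so the roots are irrational. The cubic discriminant is Δ = 1767104784 > 0, so there are three distinct real roots. p(3) = -378 and p(4) = 896 have opposite signs, so a root lies in (3, 4); Newton's method refines it to λ ≈ 3.2841. p(26) = 588 and p(27) = -162 have opposite signs, so a root lies in (26, 27); Newton's method refines it to λ ≈ 26.7861. p(58) = -1588 and p(59) = 126 have opposite signs, so a root lies in (58, 59); Newton's method refines it to λ ≈ 58.9298. Check (Vieta): the three roots sum to 89, matching tr M = 89.
So the eigenvalues of A^T A are ≈ 3.2841, 26.7861, 58.9298 (all ≥ 0, as they must be for A^T A). The largest is λ_max ≈ 58.9298, hence ||A||_2 = sqrt(λ_max) ≈ 7.6766.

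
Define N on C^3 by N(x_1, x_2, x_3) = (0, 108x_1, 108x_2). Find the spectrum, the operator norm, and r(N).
sigma(N) = {0}; ||N|| = 108; r(N) = 0. (N is nilpotent with N^3 = 0.)

On C^3, N is a strictly lower-triangular matrix with 108 on the subdiagonal and zeros elsewhere, so its characteristic polynomial is lambda^3 and every eigenvalue is 0: sigma(N) = {0}. For the operator norm, N e_i = 108e_{i+1} for i = 1, ..., 2 and N e_3 = 0, so the singular values of N are 108 (with multiplicity 2) and 0; hence ||N|| = 108. The spectral radius r(N) = max|lambda| = 0. Note ||N|| > r(N) — characteristic of non-normal nilpotent operators. Indeed N^3 = 0.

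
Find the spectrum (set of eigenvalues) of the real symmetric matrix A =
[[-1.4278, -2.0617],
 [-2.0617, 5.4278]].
sigma(A) ≈ {-2, 6}

A is real symmetric, so its spectrum consists of real eigenvalues. Expanding the characteristic polynomial of the displayed matrix gives
  det(λ I - A) = p(λ) = λ^2 + (-4)λ + (-12).
Solving p(λ) = 0 yields eigenvalues ≈ -2, 6. (A is shown rounded to 4 decimals, so these recover the underlying integer eigenvalues to within that precision.)
Verification: the trace of A = 4 equals the sum of eigenvalues 4, and det(A) ≈ -12.0004 matches the eigenvalue product -12.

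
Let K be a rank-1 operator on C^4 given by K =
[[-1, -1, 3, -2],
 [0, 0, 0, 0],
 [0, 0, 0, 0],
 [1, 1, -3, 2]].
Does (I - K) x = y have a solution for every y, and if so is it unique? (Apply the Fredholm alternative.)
(I - K) is singular (det(I - K) = 0, i.e. 1 ∈ sigma(K)). (I - K) x = y is solvable iff y ⊥ ker((I - K)^*) = span{(-1, -1, 3, -2)}, i.e. iff -y_1 - y_2 + 3y_3 - 2y_4 = 0. When solvable, the solutions are x = y + c·(1, 0, 0, -1), c arbitrary (ker(I - K) = span{(1, 0, 0, -1)}, dimension 1).

K has rank 1, so it is an outer product K = u v^T: every row of K is a multiple of one row vector. Reading off the entries, u = (1, 0, 0, -1) and v = (-1, -1, 3, -2) (row i of K equals u_i·v^T). A rank-one matrix u v^T satisfies K u = u (v·u) and kills the (3)-dimensional subspace v^⊥, so its characteristic polynomial is lambda^3 (lambda - v·u) with v·u = tr K = 1. Hence the eigenvalues of I - K are 1 (multiplicity 3) and 1 - (1) = 0, so det(I - K) = 0. (Direct check: I - K =
[[2, 1, -3, 2],
 [0, 1, 0, 0],
 [0, 0, 1, 0],
 [-1, -1, 3, -1]]
has determinant 0.) So 1 is an eigenvalue of K and (I - K) is not invertible. The finite-dimensional Fredholm alternative says: either (I - K) is invertible, or ker(I - K) ≠ {0} and then range(I - K) = ker((I - K)^*)^⊥, with dim ker(I - K) = dim ker((I - K)^*). We are in the second case, so we need both kernels. Kernel of I - K: (I - K) u = u - u (v·u) = u - u = 0, so ker(I - K) = span{u} = span{(1, 0, 0, -1)} (it is exactly 1-dimensional because rank(I - K) = 3). Kernel of the adjoint: K is real, so (I - K)^* = I - K^T = I - v u^T, and (I - v u^T) v = v - v (u·v) = 0; hence ker((I - K)^*) = span{v} = span{(-1, -1, 3, -2)}. Therefore (I - K) x = y is solvable iff <y, v> = 0, i.e. iff -y_1 - y_2 + 3y_3 - 2y_4 = 0. When this holds, K y = u (v·y) = 0, so (I - K) y = y and x = y is a particular solution; the full solution set is the line x = y + c·u = y + c·(1, 0, 0, -1), c ∈ C.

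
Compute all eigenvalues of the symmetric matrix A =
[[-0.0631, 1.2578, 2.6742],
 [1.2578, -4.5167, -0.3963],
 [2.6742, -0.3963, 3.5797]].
sigma(A) ≈ {-5, -1, 5}

A is real symmetric, so its spectrum consists of real eigenvalues. Expanding the characteristic polynomial of the displayed matrix gives
  det(λ I - A) = p(λ) = λ^3 + (1)λ^2 + (-25)λ + (-25.0013).
Solving p(λ) = 0 yields eigenvalues ≈ -5, -1, 5. (A is shown rounded to 4 decimals, so these recover the underlying integer eigenvalues to within that precision.)
Verification: the trace of A = -1 equals the sum of eigenvalues -1, and det(A) ≈ 25.0013 matches the eigenvalue product 25.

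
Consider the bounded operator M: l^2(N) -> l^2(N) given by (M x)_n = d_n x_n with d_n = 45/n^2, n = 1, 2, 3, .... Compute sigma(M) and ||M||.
sigma(M) = {45/n^2 : n ≥ 1} ∪ {0}; ||M|| = 45

A bounded diagonal operator on l^2 with diagonal entries d_n has spectrum equal to the closure of {d_n : n ≥ 1}: every d_n is an eigenvalue (with eigenvector e_n), so {d_n} ⊂ sigma(M); the spectrum is closed, so its closure is too; and for lambda not in the closure, (M - lambda I) has bounded inverse (the diagonal entries 1/(d_n - lambda) are bounded). For our sequence d_n = 45/n^2, n = 1, 2, 3, ...:
  - {d_n} = {45/n^2 : n ≥ 1}; the only limit point is 0
  - closure = {45/n^2 : n ≥ 1} ∪ {0}
For the norm: a diagonal operator has ||M|| = sup_n |d_n|. Here d_n = 45/n^2 is positive and decreasing, so sup_n |d_n| = d_1 = 45. So ||M|| = 45.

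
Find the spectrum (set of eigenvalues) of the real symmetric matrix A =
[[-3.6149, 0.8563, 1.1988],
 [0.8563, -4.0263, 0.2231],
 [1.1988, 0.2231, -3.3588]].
sigma(A) ≈ {-5, -4, -2}

A is real symmetric, so its spectrum consists of real eigenvalues. Expanding the characteristic polynomial of the displayed matrix gives
  det(λ I - A) = p(λ) = λ^3 + (11)λ^2 + (38)λ + (40).
Solving p(λ) = 0 yields eigenvalues ≈ -5, -4, -2. (A is shown rounded to 4 decimals, so these recover the underlying integer eigenvalues to within that precision.)
Verification: the trace of A = -11 equals the sum of eigenvalues -11, and det(A) ≈ -39.9991 matches the eigenvalue product -40.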